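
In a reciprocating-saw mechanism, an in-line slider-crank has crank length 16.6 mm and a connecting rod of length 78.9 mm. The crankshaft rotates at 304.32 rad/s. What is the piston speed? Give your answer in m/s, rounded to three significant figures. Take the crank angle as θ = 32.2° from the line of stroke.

3.17

ω = 304.3 rad/s
For an in-line slider-crank, x = r cosθ + √(L² − r² sin²θ), so v = −rω sinθ·[1 + r cosθ/√(L² − r² sin²θ)].
With r = 0.0166 m, L = 0.0789 m, θ = 32.2°: √(L² − r² sin²θ) = 0.078403 m.
v = −0.0166·304.3·0.53288·[1 + 0.0166·0.84619/0.078403] = -3.1742 m/s.
|v| = 3.1742 m/s.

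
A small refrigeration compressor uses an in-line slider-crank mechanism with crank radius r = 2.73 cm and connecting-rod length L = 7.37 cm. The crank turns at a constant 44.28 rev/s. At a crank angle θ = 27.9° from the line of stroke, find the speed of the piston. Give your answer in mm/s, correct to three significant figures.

4740

ω = 2π·44.3 = 278.2 rad/s
For an in-line slider-crank, x = r cosθ + √(L² − r² sin²θ), so v = −rω sinθ·[1 + r cosθ/√(L² − r² sin²θ)].
With r = 0.0273 m, L = 0.0737 m, θ = 27.9°: √(L² − r² sin²θ) = 0.072584 m.
v = −0.0273·278.2·0.46793·[1 + 0.0273·0.88377/0.072584] = -4.7355 m/s.
|v| = 4.7355 m/s = 4735.5 mm/s.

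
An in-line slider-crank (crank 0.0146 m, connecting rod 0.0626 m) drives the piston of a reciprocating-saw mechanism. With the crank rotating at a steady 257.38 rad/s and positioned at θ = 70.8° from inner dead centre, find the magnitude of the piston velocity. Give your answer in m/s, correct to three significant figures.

3.83

ω = 257.4 rad/s
For an in-line slider-crank, x = r cosθ + √(L² − r² sin²θ), so v = −rω sinθ·[1 + r cosθ/√(L² − r² sin²θ)].
With r = 0.0146 m, L = 0.0626 m, θ = 70.8°: √(L² − r² sin²θ) = 0.061063 m.
v = −0.0146·257.4·0.94438·[1 + 0.0146·0.32887/0.061063] = -3.8278 m/s.
|v| = 3.8278 m/s.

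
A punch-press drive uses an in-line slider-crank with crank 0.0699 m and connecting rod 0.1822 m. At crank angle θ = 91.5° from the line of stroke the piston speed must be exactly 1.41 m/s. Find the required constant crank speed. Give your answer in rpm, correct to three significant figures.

For an in-line slider-crank, |v_piston| = rω|sinθ|·[1 + r cosθ/√(L² − r² sin²θ)].
With r = 0.0699 m, L = 0.1822 m, θ = 91.5°: the bracketed kinematic factor |dx/dθ| = 0.069116 m.
ω = v/|dx/dθ| = 1.41/0.069116 = 20.4 rad/s.
N = 60ω/(2π) = 194.81 rpm.

195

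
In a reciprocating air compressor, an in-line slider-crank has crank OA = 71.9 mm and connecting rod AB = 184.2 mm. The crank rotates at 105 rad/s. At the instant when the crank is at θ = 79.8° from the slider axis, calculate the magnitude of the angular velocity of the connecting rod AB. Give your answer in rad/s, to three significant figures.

ω = 105 rad/s
The rod makes angle φ with the slider axis where L sinφ = r sinθ; differentiating, L cosφ·φ̇ = r ω cosθ.
L cosφ = √(L² − r² sin²θ) = 0.17007 m.
|ω_rod| = r ω |cosθ| / √(L² − r² sin²θ) = 0.0719·105·0.17708/0.17007 = 7.8611 rad/s.

7.86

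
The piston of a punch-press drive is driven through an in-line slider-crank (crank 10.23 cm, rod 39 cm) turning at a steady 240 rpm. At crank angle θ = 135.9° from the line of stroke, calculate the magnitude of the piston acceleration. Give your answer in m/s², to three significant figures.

ω = 2π·240/60 = 25.13 rad/s
x(θ) = r cosθ + √(L² − r² sin²θ); with ω constant, a = ω²·d²x/dθ².
d²x/dθ² = −r cosθ − r²(cos2θ)/√u − r⁴ sin²2θ/(4u^{3/2}),  u = L² − r² sin²θ = 0.147032 m².
Substituting r = 0.1023 m, L = 0.39 m, θ = 135.9°: d²x/dθ² = +0.072122 m.
a = ω²·d²x/dθ² = (25.13)²·(+0.072122) = +45.556 m/s²;  |a| = 45.556 m/s².

45.6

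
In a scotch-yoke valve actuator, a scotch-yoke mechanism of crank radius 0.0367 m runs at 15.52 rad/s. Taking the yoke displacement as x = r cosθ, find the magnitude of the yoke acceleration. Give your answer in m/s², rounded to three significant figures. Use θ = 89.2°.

0.123

ω = 15.52 rad/s
x = r cosθ ⇒ ẍ = −rω² cosθ (ω constant).
|a| = rω²|cosθ| = 0.0367·(15.52)²·|cos 89.2°| = 0.12342 m/s².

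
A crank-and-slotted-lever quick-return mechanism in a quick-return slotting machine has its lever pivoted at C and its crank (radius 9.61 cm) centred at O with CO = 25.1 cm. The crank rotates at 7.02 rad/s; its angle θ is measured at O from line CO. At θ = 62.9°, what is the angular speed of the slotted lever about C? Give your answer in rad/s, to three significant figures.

1.51

ω = 7.02 rad/s
Crank pin A relative to C: A = (d + r cosθ, r sinθ); lever angle φ = atan2(r sinθ, d + r cosθ).
Differentiating tanφ: φ̇ = rω(d cosθ + r)/(d² + r² + 2dr cosθ).
d² + r² + 2dr cosθ = |CA|² = 0.0942127 m²;  d cosθ + r = +0.21044 m.
|ω_lever| = |0.0961·7.02·+0.21044| / 0.0942127 = 1.5069 rad/s.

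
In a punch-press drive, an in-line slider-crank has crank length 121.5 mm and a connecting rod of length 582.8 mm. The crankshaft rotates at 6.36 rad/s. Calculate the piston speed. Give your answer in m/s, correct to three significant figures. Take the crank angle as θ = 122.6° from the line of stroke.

0.577

ω = 6.36 rad/s
For an in-line slider-crank, x = r cosθ + √(L² − r² sin²θ), so v = −rω sinθ·[1 + r cosθ/√(L² − r² sin²θ)].
With r = 0.1215 m, L = 0.5828 m, θ = 122.6°: √(L² − r² sin²θ) = 0.57374 m.
v = −0.1215·6.36·0.84245·[1 + 0.1215·-0.53877/0.57374] = -0.57672 m/s.
|v| = 0.57672 m/s.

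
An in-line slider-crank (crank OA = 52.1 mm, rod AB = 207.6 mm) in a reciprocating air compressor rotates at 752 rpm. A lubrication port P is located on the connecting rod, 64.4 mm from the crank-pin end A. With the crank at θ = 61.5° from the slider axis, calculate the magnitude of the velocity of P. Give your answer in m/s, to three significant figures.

3.98

ω = 78.75 rad/s.  Crank-pin speed |V_A| = rω = 4.1028 m/s, perpendicular to OA.
Rod angle: sinφ = −(r/L) sinθ ⇒ φ = -12.741°; ω_rod = −rω cosθ/√(L²−r²sin²θ) = -9.6683 rad/s.
V_P = V_A + ω_rod × AP, with AP = 0.0644 m along the rod.
Components: V_Px = −rω sinθ − a·ω_rod·sinφ = -3.743 m/s;  V_Py = rω cosθ + a·ω_rod·cosφ = +1.3504 m/s.
|V_P| = √(V_Px² + V_Py²) = 3.9791 m/s.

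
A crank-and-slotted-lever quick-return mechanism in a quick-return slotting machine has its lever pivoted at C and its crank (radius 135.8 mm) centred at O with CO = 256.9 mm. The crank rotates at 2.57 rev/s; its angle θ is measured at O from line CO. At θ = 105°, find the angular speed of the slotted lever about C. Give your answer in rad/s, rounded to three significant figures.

ω = 16.15 rad/s (from 2.57 rev/s).
Crank pin A relative to C: A = (d + r cosθ, r sinθ); lever angle φ = atan2(r sinθ, d + r cosθ).
Differentiating tanφ: φ̇ = rω(d cosθ + r)/(d² + r² + 2dr cosθ).
d² + r² + 2dr cosθ = |CA|² = 0.0663804 m²;  d cosθ + r = +0.069309 m.
|ω_lever| = |0.1358·16.15·+0.069309| / 0.0663804 = 2.2896 rad/s.

2.29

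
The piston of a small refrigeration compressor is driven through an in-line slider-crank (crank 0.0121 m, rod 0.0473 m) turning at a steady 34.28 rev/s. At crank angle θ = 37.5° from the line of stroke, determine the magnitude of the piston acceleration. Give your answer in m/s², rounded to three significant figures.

485

ω = 2π·34.3 = 215.4 rad/s
x(θ) = r cosθ + √(L² − r² sin²θ); with ω constant, a = ω²·d²x/dθ².
d²x/dθ² = −r cosθ − r²(cos2θ)/√u − r⁴ sin²2θ/(4u^{3/2}),  u = L² − r² sin²θ = 0.00218303 m².
Substituting r = 0.0121 m, L = 0.0473 m, θ = 37.5°: d²x/dθ² = -0.01046 m.
a = ω²·d²x/dθ² = (215.4)²·(-0.01046) = -485.24 m/s²;  |a| = 485.24 m/s².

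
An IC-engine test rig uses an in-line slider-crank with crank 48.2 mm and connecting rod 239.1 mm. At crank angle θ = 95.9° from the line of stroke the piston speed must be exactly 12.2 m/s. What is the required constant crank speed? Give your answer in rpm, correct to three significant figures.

For an in-line slider-crank, |v_piston| = rω|sinθ|·[1 + r cosθ/√(L² − r² sin²θ)].
With r = 0.0482 m, L = 0.2391 m, θ = 95.9°: the bracketed kinematic factor |dx/dθ| = 0.046931 m.
ω = v/|dx/dθ| = 12.2/0.046931 = 259.96 rad/s.
N = 60ω/(2π) = 2482.4 rpm.

2480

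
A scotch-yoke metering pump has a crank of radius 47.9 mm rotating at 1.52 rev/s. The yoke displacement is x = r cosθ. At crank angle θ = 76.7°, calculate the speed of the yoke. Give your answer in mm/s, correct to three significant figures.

445

ω = 9.55 rad/s (from 1.52 rev/s).
x = r cosθ ⇒ ẋ = −rω sinθ.
|v| = rω|sinθ| = 0.0479·9.55·|sin 76.7°| = 0.4452 m/s = 445.2 mm/s.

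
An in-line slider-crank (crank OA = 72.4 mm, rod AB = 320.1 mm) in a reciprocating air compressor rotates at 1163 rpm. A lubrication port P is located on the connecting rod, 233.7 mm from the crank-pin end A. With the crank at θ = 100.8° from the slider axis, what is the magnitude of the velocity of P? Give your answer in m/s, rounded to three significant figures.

ω = 121.8 rad/s.  Crank-pin speed |V_A| = rω = 8.8175 m/s, perpendicular to OA.
Rod angle: sinφ = −(r/L) sinθ ⇒ φ = -12.837°; ω_rod = −rω cosθ/√(L²−r²sin²θ) = +5.2939 rad/s.
V_P = V_A + ω_rod × AP, with AP = 0.2337 m along the rod.
Components: V_Px = −rω sinθ − a·ω_rod·sinφ = -8.3865 m/s;  V_Py = rω cosθ + a·ω_rod·cosφ = -0.44597 m/s.
|V_P| = √(V_Px² + V_Py²) = 8.3983 m/s.

8.40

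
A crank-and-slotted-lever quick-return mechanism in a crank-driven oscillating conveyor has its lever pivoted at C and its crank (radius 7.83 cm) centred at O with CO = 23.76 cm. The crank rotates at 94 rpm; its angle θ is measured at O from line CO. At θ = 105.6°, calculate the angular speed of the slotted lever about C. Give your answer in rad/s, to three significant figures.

0.211

ω = 9.844 rad/s (from 94 rpm).
Crank pin A relative to C: A = (d + r cosθ, r sinθ); lever angle φ = atan2(r sinθ, d + r cosθ).
Differentiating tanφ: φ̇ = rω(d cosθ + r)/(d² + r² + 2dr cosθ).
d² + r² + 2dr cosθ = |CA|² = 0.0525786 m²;  d cosθ + r = +0.014405 m.
|ω_lever| = |0.0783·9.844·+0.014405| / 0.0525786 = 0.21116 rad/s.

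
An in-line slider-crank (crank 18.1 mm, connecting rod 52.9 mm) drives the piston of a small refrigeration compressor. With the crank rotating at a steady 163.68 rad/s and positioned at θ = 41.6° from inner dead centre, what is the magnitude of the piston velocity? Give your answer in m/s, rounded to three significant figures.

ω = 163.7 rad/s
For an in-line slider-crank, x = r cosθ + √(L² − r² sin²θ), so v = −rω sinθ·[1 + r cosθ/√(L² − r² sin²θ)].
With r = 0.0181 m, L = 0.0529 m, θ = 41.6°: √(L² − r² sin²θ) = 0.051517 m.
v = −0.0181·163.7·0.66393·[1 + 0.0181·0.74780/0.051517] = -2.4837 m/s.
|v| = 2.4837 m/s.

2.48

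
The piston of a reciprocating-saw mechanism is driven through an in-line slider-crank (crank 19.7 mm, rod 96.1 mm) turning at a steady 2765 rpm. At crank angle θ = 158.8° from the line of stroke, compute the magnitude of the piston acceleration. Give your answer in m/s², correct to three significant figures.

ω = 2π·2765/60 = 289.6 rad/s
x(θ) = r cosθ + √(L² − r² sin²θ); with ω constant, a = ω²·d²x/dθ².
d²x/dθ² = −r cosθ − r²(cos2θ)/√u − r⁴ sin²2θ/(4u^{3/2}),  u = L² − r² sin²θ = 0.00918446 m².
Substituting r = 0.0197 m, L = 0.0961 m, θ = 158.8°: d²x/dθ² = +0.015357 m.
a = ω²·d²x/dθ² = (289.6)²·(+0.015357) = +1287.5 m/s²;  |a| = 1287.5 m/s².

1290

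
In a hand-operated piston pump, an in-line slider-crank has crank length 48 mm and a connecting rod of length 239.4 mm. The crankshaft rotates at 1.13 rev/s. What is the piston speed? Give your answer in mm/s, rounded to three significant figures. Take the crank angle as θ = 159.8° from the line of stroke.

95.5

ω = 2π·1.13 = 7.1 rad/s
For an in-line slider-crank, x = r cosθ + √(L² − r² sin²θ), so v = −rω sinθ·[1 + r cosθ/√(L² − r² sin²θ)].
With r = 0.048 m, L = 0.2394 m, θ = 159.8°: √(L² − r² sin²θ) = 0.23883 m.
v = −0.048·7.1·0.34530·[1 + 0.048·-0.93849/0.23883] = -0.095481 m/s.
|v| = 0.095481 m/s = 95.481 mm/s.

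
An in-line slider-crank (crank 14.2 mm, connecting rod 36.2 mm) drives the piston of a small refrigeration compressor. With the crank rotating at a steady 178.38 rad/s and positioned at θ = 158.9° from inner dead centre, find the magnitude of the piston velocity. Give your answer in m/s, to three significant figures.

ω = 178.4 rad/s
For an in-line slider-crank, x = r cosθ + √(L² − r² sin²θ), so v = −rω sinθ·[1 + r cosθ/√(L² − r² sin²θ)].
With r = 0.0142 m, L = 0.0362 m, θ = 158.9°: √(L² − r² sin²θ) = 0.035837 m.
v = −0.0142·178.4·0.36000·[1 + 0.0142·-0.93295/0.035837] = -0.57478 m/s.
|v| = 0.57478 m/s.

0.575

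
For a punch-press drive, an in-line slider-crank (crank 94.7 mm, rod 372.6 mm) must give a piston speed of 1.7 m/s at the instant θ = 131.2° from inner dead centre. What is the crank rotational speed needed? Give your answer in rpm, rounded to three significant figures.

275

For an in-line slider-crank, |v_piston| = rω|sinθ|·[1 + r cosθ/√(L² − r² sin²θ)].
With r = 0.0947 m, L = 0.3726 m, θ = 131.2°: the bracketed kinematic factor |dx/dθ| = 0.059101 m.
ω = v/|dx/dθ| = 1.7/0.059101 = 28.764 rad/s.
N = 60ω/(2π) = 274.68 rpm.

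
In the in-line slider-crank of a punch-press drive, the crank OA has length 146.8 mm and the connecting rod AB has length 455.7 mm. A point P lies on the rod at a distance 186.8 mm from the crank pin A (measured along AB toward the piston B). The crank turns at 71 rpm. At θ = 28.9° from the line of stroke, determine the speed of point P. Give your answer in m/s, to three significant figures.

0.816

ω = 7.435 rad/s.  Crank-pin speed |V_A| = rω = 1.0915 m/s, perpendicular to OA.
Rod angle: sinφ = −(r/L) sinθ ⇒ φ = -8.957°; ω_rod = −rω cosθ/√(L²−r²sin²θ) = -2.1228 rad/s.
V_P = V_A + ω_rod × AP, with AP = 0.1868 m along the rod.
Components: V_Px = −rω sinθ − a·ω_rod·sinφ = -0.58922 m/s;  V_Py = rω cosθ + a·ω_rod·cosφ = +0.56385 m/s.
|V_P| = √(V_Px² + V_Py²) = 0.81554 m/s.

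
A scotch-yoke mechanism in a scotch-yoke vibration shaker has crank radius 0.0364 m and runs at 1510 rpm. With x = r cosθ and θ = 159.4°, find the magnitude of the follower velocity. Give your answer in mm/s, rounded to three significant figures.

ω = 158.1 rad/s (from 1510 rpm).
x = r cosθ ⇒ ẋ = −rω sinθ.
|v| = rω|sinθ| = 0.0364·158.1·|sin 159.4°| = 2.0251 m/s = 2025.1 mm/s.

2030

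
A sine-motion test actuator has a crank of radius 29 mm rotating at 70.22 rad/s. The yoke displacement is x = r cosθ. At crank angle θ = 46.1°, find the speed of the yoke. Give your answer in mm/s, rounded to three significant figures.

1470

ω = 70.22 rad/s
x = r cosθ ⇒ ẋ = −rω sinθ.
|v| = rω|sinθ| = 0.029·70.22·|sin 46.1°| = 1.4673 m/s = 1467.3 mm/s.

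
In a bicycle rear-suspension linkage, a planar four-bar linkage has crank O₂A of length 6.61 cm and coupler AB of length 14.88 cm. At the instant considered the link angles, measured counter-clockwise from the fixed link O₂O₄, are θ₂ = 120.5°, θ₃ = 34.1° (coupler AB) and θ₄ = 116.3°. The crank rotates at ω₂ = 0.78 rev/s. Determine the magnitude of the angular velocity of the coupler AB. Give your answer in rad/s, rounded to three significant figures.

ω₂ = 4.901 rad/s (from 0.78 rev/s).
Differentiating the loop-closure r₂e^{iθ₂}+r₃e^{iθ₃}=r₁+r₄e^{iθ₄} gives r₂ω₂e^{iθ₂}+r₃ω₃e^{iθ₃}=r₄ω₄e^{iθ₄}.
Eliminating the other unknown: ω₃ = r₂ω₂ sin(θ₄−θ₂) / [r₃ sin(θ₃−θ₄)].
Numerator sine = -0.07324; denominator sine = -0.99075.
Result = 0.0661·4.901·(-0.07324) / (0.1488·(-0.99075)) = +0.16093 rad/s; magnitude 0.16093 rad/s.

0.161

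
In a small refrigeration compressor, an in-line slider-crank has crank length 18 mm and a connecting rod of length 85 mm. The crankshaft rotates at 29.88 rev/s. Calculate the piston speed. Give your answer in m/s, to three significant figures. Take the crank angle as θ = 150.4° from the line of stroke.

1.36

ω = 2π·29.9 = 187.7 rad/s
For an in-line slider-crank, x = r cosθ + √(L² − r² sin²θ), so v = −rω sinθ·[1 + r cosθ/√(L² − r² sin²θ)].
With r = 0.018 m, L = 0.085 m, θ = 150.4°: √(L² − r² sin²θ) = 0.084534 m.
v = −0.018·187.7·0.49394·[1 + 0.018·-0.86949/0.084534] = -1.3602 m/s.
|v| = 1.3602 m/s.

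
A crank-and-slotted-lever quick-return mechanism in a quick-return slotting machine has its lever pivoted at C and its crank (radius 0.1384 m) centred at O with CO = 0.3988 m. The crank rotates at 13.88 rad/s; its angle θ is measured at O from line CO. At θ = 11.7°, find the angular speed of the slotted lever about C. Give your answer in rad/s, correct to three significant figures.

3.55

ω = 13.88 rad/s
Crank pin A relative to C: A = (d + r cosθ, r sinθ); lever angle φ = atan2(r sinθ, d + r cosθ).
Differentiating tanφ: φ̇ = rω(d cosθ + r)/(d² + r² + 2dr cosθ).
d² + r² + 2dr cosθ = |CA|² = 0.28629 m²;  d cosθ + r = +0.52891 m.
|ω_lever| = |0.1384·13.88·+0.52891| / 0.28629 = 3.549 rad/s.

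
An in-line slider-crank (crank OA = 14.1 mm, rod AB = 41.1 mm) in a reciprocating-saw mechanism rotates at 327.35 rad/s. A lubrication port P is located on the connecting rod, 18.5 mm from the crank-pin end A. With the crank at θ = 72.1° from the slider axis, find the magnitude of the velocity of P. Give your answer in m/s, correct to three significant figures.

4.68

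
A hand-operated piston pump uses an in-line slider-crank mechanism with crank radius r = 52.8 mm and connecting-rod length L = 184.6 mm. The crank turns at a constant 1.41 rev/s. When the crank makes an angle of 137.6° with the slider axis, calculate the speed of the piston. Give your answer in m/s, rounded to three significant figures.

ω = 2π·1.41 = 8.859 rad/s
For an in-line slider-crank, x = r cosθ + √(L² − r² sin²θ), so v = −rω sinθ·[1 + r cosθ/√(L² − r² sin²θ)].
With r = 0.0528 m, L = 0.1846 m, θ = 137.6°: √(L² − r² sin²θ) = 0.18113 m.
v = −0.0528·8.859·0.67430·[1 + 0.0528·-0.73846/0.18113] = -0.24752 m/s.
|v| = 0.24752 m/s.

0.248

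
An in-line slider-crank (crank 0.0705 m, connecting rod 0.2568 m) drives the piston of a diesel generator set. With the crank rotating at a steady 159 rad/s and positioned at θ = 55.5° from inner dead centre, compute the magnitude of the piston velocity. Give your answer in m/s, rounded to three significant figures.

10.7

ω = 159 rad/s
For an in-line slider-crank, x = r cosθ + √(L² − r² sin²θ), so v = −rω sinθ·[1 + r cosθ/√(L² − r² sin²θ)].
With r = 0.0705 m, L = 0.2568 m, θ = 55.5°: √(L² − r² sin²θ) = 0.25014 m.
v = −0.0705·159·0.82413·[1 + 0.0705·0.56641/0.25014] = -10.713 m/s.
|v| = 10.713 m/s.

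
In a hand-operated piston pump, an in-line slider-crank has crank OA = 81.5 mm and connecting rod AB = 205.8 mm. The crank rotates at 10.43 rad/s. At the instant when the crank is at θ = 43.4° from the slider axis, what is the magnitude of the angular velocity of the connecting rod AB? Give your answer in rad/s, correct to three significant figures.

ω = 10.43 rad/s
The rod makes angle φ with the slider axis where L sinφ = r sinθ; differentiating, L cosφ·φ̇ = r ω cosθ.
L cosφ = √(L² − r² sin²θ) = 0.19804 m.
|ω_rod| = r ω |cosθ| / √(L² − r² sin²θ) = 0.0815·10.43·0.72657/0.19804 = 3.1187 rad/s.

3.12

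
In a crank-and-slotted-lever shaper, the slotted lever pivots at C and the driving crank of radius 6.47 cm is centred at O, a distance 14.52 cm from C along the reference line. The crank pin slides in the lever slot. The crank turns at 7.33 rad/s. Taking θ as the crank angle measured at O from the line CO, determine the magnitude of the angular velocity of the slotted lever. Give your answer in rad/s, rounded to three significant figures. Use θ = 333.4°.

2.19

ω = 7.33 rad/s
Crank pin A relative to C: A = (d + r cosθ, r sinθ); lever angle φ = atan2(r sinθ, d + r cosθ).
Differentiating tanφ: φ̇ = rω(d cosθ + r)/(d² + r² + 2dr cosθ).
d² + r² + 2dr cosθ = |CA|² = 0.0420693 m²;  d cosθ + r = +0.19453 m.
|ω_lever| = |0.0647·7.33·+0.19453| / 0.0420693 = 2.193 rad/s.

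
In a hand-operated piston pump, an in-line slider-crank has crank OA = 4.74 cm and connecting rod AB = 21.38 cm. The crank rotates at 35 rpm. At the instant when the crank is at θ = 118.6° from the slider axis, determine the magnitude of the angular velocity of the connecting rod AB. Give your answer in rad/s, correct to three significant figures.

0.397

ω = 3.665 rad/s (converted from 35 rpm).
The rod makes angle φ with the slider axis where L sinφ = r sinθ; differentiating, L cosφ·φ̇ = r ω cosθ.
L cosφ = √(L² − r² sin²θ) = 0.20971 m.
|ω_rod| = r ω |cosθ| / √(L² − r² sin²θ) = 0.0474·3.665·0.47869/0.20971 = 0.39656 rad/s.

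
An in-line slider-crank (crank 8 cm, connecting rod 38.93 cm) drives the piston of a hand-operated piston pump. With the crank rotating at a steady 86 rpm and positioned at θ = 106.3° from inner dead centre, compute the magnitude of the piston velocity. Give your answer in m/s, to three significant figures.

ω = 2π·86/60 = 9.006 rad/s
For an in-line slider-crank, x = r cosθ + √(L² − r² sin²θ), so v = −rω sinθ·[1 + r cosθ/√(L² − r² sin²θ)].
With r = 0.08 m, L = 0.3893 m, θ = 106.3°: √(L² − r² sin²θ) = 0.38165 m.
v = −0.08·9.006·0.95981·[1 + 0.08·-0.28067/0.38165] = -0.65083 m/s.
|v| = 0.65083 m/s.

0.651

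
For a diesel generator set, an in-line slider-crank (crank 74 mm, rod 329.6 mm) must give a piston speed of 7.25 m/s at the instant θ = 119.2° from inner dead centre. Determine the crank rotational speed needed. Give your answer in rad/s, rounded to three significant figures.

For an in-line slider-crank, |v_piston| = rω|sinθ|·[1 + r cosθ/√(L² − r² sin²θ)].
With r = 0.074 m, L = 0.3296 m, θ = 119.2°: the bracketed kinematic factor |dx/dθ| = 0.057381 m.
ω = v/|dx/dθ| = 7.25/0.057381 = 126.35 rad/s.

126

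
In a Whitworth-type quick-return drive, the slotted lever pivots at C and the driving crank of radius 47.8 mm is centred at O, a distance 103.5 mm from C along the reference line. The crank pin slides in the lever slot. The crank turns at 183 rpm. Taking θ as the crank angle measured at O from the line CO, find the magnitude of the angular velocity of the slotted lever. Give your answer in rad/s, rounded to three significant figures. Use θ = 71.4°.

4.58

ω = 19.16 rad/s (from 183 rpm).
Crank pin A relative to C: A = (d + r cosθ, r sinθ); lever angle φ = atan2(r sinθ, d + r cosθ).
Differentiating tanφ: φ̇ = rω(d cosθ + r)/(d² + r² + 2dr cosθ).
d² + r² + 2dr cosθ = |CA|² = 0.0161531 m²;  d cosθ + r = +0.080812 m.
|ω_lever| = |0.0478·19.16·+0.080812| / 0.0161531 = 4.5828 rad/s.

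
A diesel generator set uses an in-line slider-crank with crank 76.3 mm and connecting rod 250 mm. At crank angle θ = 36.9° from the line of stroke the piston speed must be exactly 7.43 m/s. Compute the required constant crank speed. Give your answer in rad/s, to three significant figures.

For an in-line slider-crank, |v_piston| = rω|sinθ|·[1 + r cosθ/√(L² − r² sin²θ)].
With r = 0.0763 m, L = 0.25 m, θ = 36.9°: the bracketed kinematic factor |dx/dθ| = 0.057186 m.
ω = v/|dx/dθ| = 7.43/0.057186 = 129.93 rad/s.

130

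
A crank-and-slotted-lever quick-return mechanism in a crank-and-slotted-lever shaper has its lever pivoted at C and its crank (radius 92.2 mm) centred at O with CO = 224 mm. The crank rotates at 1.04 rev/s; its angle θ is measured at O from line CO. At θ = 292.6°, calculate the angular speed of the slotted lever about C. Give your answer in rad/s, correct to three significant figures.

ω = 6.535 rad/s (from 1.04 rev/s).
Crank pin A relative to C: A = (d + r cosθ, r sinθ); lever angle φ = atan2(r sinθ, d + r cosθ).
Differentiating tanφ: φ̇ = rω(d cosθ + r)/(d² + r² + 2dr cosθ).
d² + r² + 2dr cosθ = |CA|² = 0.0745504 m²;  d cosθ + r = +0.17828 m.
|ω_lever| = |0.0922·6.535·+0.17828| / 0.0745504 = 1.4408 rad/s.

1.44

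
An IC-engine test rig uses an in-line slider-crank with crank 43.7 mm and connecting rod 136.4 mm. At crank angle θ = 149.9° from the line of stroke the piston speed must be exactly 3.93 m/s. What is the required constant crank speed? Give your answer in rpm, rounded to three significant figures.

For an in-line slider-crank, |v_piston| = rω|sinθ|·[1 + r cosθ/√(L² − r² sin²θ)].
With r = 0.0437 m, L = 0.1364 m, θ = 149.9°: the bracketed kinematic factor |dx/dθ| = 0.015761 m.
ω = v/|dx/dθ| = 3.93/0.015761 = 249.34 rad/s.
N = 60ω/(2π) = 2381.1 rpm.

2380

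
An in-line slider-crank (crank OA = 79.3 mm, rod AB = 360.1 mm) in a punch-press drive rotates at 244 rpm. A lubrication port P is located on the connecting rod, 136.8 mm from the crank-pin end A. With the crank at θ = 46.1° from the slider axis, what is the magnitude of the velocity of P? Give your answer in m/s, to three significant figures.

1.77

ω = 25.55 rad/s.  Crank-pin speed |V_A| = rω = 2.0262 m/s, perpendicular to OA.
Rod angle: sinφ = −(r/L) sinθ ⇒ φ = -9.130°; ω_rod = −rω cosθ/√(L²−r²sin²θ) = -3.9518 rad/s.
V_P = V_A + ω_rod × AP, with AP = 0.1368 m along the rod.
Components: V_Px = −rω sinθ − a·ω_rod·sinφ = -1.5458 m/s;  V_Py = rω cosθ + a·ω_rod·cosφ = +0.87125 m/s.
|V_P| = √(V_Px² + V_Py²) = 1.7744 m/s.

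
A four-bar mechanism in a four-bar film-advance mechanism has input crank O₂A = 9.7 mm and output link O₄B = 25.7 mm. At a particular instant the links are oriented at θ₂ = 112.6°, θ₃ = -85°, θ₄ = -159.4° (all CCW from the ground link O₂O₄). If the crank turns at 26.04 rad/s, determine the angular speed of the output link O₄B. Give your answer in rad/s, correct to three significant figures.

3.09

ω₂ = 26.04 rad/s
Differentiating the loop-closure r₂e^{iθ₂}+r₃e^{iθ₃}=r₁+r₄e^{iθ₄} gives r₂ω₂e^{iθ₂}+r₃ω₃e^{iθ₃}=r₄ω₄e^{iθ₄}.
Eliminating the other unknown: ω₄ = r₂ω₂ sin(θ₂−θ₃) / [r₄ sin(θ₄−θ₃)].
Numerator sine = -0.30237; denominator sine = -0.96316.
Result = 0.0097·26.04·(-0.30237) / (0.0257·(-0.96316)) = +3.0855 rad/s; magnitude 3.0855 rad/s.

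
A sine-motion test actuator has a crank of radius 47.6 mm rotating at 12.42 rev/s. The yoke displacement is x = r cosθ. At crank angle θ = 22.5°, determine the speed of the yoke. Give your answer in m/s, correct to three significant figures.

ω = 78.04 rad/s (from 12.42 rev/s).
x = r cosθ ⇒ ẋ = −rω sinθ.
|v| = rω|sinθ| = 0.0476·78.04·|sin 22.5°| = 1.4215 m/s.

1.42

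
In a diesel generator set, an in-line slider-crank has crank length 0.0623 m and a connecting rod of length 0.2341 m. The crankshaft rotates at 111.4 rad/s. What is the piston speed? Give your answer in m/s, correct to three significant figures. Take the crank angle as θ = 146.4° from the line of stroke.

ω = 111.4 rad/s
For an in-line slider-crank, x = r cosθ + √(L² − r² sin²θ), so v = −rω sinθ·[1 + r cosθ/√(L² − r² sin²θ)].
With r = 0.0623 m, L = 0.2341 m, θ = 146.4°: √(L² − r² sin²θ) = 0.23155 m.
v = −0.0623·111.4·0.55339·[1 + 0.0623·-0.83292/0.23155] = -2.9799 m/s.
|v| = 2.9799 m/s.

2.98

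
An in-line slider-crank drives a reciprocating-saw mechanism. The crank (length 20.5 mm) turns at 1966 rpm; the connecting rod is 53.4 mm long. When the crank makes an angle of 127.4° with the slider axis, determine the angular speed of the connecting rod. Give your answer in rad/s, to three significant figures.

ω = 205.9 rad/s (converted from 1966 rpm).
The rod makes angle φ with the slider axis where L sinφ = r sinθ; differentiating, L cosφ·φ̇ = r ω cosθ.
L cosφ = √(L² − r² sin²θ) = 0.050856 m.
|ω_rod| = r ω |cosθ| / √(L² − r² sin²θ) = 0.0205·205.9·0.60738/0.050856 = 50.406 rad/s.

50.4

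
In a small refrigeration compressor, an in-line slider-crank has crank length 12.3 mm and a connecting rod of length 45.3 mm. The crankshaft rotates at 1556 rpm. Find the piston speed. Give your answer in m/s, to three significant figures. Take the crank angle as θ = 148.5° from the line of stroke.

0.802

ω = 2π·1556/60 = 162.9 rad/s
For an in-line slider-crank, x = r cosθ + √(L² − r² sin²θ), so v = −rω sinθ·[1 + r cosθ/√(L² − r² sin²θ)].
With r = 0.0123 m, L = 0.0453 m, θ = 148.5°: √(L² − r² sin²θ) = 0.044842 m.
v = −0.0123·162.9·0.52250·[1 + 0.0123·-0.85264/0.044842] = -0.80228 m/s.
|v| = 0.80228 m/s.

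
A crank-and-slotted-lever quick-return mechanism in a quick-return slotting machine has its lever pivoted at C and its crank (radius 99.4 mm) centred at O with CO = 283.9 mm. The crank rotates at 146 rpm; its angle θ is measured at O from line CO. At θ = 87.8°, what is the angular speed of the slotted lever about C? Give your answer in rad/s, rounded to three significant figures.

ω = 15.29 rad/s (from 146 rpm).
Crank pin A relative to C: A = (d + r cosθ, r sinθ); lever angle φ = atan2(r sinθ, d + r cosθ).
Differentiating tanφ: φ̇ = rω(d cosθ + r)/(d² + r² + 2dr cosθ).
d² + r² + 2dr cosθ = |CA|² = 0.0926462 m²;  d cosθ + r = +0.1103 m.
|ω_lever| = |0.0994·15.29·+0.1103| / 0.0926462 = 1.8093 rad/s.

1.81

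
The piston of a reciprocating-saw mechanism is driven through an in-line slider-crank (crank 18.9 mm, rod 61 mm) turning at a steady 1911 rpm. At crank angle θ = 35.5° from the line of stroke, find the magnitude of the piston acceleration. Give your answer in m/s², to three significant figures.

ω = 2π·1911/60 = 200.1 rad/s
x(θ) = r cosθ + √(L² − r² sin²θ); with ω constant, a = ω²·d²x/dθ².
d²x/dθ² = −r cosθ − r²(cos2θ)/√u − r⁴ sin²2θ/(4u^{3/2}),  u = L² − r² sin²θ = 0.00360054 m².
Substituting r = 0.0189 m, L = 0.061 m, θ = 35.5°: d²x/dθ² = -0.017457 m.
a = ω²·d²x/dθ² = (200.1)²·(-0.017457) = -699.11 m/s²;  |a| = 699.11 m/s².

699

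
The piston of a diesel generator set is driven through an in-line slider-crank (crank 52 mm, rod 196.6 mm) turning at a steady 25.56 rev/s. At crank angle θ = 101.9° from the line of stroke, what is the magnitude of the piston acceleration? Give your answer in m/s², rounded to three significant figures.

611

ω = 2π·25.6 = 160.6 rad/s
x(θ) = r cosθ + √(L² − r² sin²θ); with ω constant, a = ω²·d²x/dθ².
d²x/dθ² = −r cosθ − r²(cos2θ)/√u − r⁴ sin²2θ/(4u^{3/2}),  u = L² − r² sin²θ = 0.0360625 m².
Substituting r = 0.052 m, L = 0.1966 m, θ = 101.9°: d²x/dθ² = +0.023707 m.
a = ω²·d²x/dθ² = (160.6)²·(+0.023707) = +611.45 m/s²;  |a| = 611.45 m/s².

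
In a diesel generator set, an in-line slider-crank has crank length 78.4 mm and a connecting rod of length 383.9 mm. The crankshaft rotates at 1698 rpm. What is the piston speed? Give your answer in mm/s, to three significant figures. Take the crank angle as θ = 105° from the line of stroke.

ω = 2π·1698/60 = 177.8 rad/s
For an in-line slider-crank, x = r cosθ + √(L² − r² sin²θ), so v = −rω sinθ·[1 + r cosθ/√(L² − r² sin²θ)].
With r = 0.0784 m, L = 0.3839 m, θ = 105°: √(L² − r² sin²θ) = 0.37636 m.
v = −0.0784·177.8·0.96593·[1 + 0.0784·-0.25882/0.37636] = -12.74 m/s.
|v| = 12.74 m/s = 12740 mm/s.

12700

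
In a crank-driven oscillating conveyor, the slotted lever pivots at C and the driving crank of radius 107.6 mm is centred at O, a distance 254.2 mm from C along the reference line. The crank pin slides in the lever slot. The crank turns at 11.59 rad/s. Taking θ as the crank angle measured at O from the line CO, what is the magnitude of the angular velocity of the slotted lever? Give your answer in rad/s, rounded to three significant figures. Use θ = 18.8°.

ω = 11.59 rad/s
Crank pin A relative to C: A = (d + r cosθ, r sinθ); lever angle φ = atan2(r sinθ, d + r cosθ).
Differentiating tanφ: φ̇ = rω(d cosθ + r)/(d² + r² + 2dr cosθ).
d² + r² + 2dr cosθ = |CA|² = 0.127981 m²;  d cosθ + r = +0.34824 m.
|ω_lever| = |0.1076·11.59·+0.34824| / 0.127981 = 3.3933 rad/s.

3.39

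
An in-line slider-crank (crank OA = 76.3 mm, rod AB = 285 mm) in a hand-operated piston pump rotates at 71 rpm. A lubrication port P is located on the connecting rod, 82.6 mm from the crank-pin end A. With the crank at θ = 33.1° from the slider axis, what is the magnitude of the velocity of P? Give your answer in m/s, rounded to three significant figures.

0.472

ω = 7.435 rad/s.  Crank-pin speed |V_A| = rω = 0.5673 m/s, perpendicular to OA.
Rod angle: sinφ = −(r/L) sinθ ⇒ φ = -8.407°; ω_rod = −rω cosθ/√(L²−r²sin²θ) = -1.6856 rad/s.
V_P = V_A + ω_rod × AP, with AP = 0.0826 m along the rod.
Components: V_Px = −rω sinθ − a·ω_rod·sinφ = -0.33016 m/s;  V_Py = rω cosθ + a·ω_rod·cosφ = +0.3375 m/s.
|V_P| = √(V_Px² + V_Py²) = 0.47214 m/s.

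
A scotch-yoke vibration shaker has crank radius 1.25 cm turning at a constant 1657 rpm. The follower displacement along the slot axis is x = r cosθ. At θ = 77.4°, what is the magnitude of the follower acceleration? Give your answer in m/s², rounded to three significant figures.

82.1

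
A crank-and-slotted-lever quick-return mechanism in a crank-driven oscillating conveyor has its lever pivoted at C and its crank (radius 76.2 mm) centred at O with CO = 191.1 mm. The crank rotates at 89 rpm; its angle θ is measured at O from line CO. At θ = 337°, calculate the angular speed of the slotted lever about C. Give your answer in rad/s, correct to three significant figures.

2.59

ω = 9.32 rad/s (from 89 rpm).
Crank pin A relative to C: A = (d + r cosθ, r sinθ); lever angle φ = atan2(r sinθ, d + r cosθ).
Differentiating tanφ: φ̇ = rω(d cosθ + r)/(d² + r² + 2dr cosθ).
d² + r² + 2dr cosθ = |CA|² = 0.0691341 m²;  d cosθ + r = +0.25211 m.
|ω_lever| = |0.0762·9.32·+0.25211| / 0.0691341 = 2.5898 rad/s.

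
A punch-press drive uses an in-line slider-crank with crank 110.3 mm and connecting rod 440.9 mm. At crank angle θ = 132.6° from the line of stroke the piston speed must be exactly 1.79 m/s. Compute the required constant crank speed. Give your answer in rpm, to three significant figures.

254

For an in-line slider-crank, |v_piston| = rω|sinθ|·[1 + r cosθ/√(L² − r² sin²θ)].
With r = 0.1103 m, L = 0.4409 m, θ = 132.6°: the bracketed kinematic factor |dx/dθ| = 0.067204 m.
ω = v/|dx/dθ| = 1.79/0.067204 = 26.635 rad/s.
N = 60ω/(2π) = 254.35 rpm.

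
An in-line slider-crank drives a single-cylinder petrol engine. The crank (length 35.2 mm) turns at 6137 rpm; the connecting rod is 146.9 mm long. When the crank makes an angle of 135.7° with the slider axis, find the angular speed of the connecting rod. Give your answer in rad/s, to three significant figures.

ω = 642.7 rad/s (converted from 6137 rpm).
The rod makes angle φ with the slider axis where L sinφ = r sinθ; differentiating, L cosφ·φ̇ = r ω cosθ.
L cosφ = √(L² − r² sin²θ) = 0.14483 m.
|ω_rod| = r ω |cosθ| / √(L² − r² sin²θ) = 0.0352·642.7·0.71569/0.14483 = 111.79 rad/s.

112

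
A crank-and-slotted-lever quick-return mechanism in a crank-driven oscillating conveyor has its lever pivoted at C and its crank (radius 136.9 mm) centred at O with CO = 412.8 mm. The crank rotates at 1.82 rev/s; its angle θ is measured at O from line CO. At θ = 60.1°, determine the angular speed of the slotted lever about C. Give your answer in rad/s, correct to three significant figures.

2.19

ω = 11.44 rad/s (from 1.82 rev/s).
Crank pin A relative to C: A = (d + r cosθ, r sinθ); lever angle φ = atan2(r sinθ, d + r cosθ).
Differentiating tanφ: φ̇ = rω(d cosθ + r)/(d² + r² + 2dr cosθ).
d² + r² + 2dr cosθ = |CA|² = 0.245487 m²;  d cosθ + r = +0.34268 m.
|ω_lever| = |0.1369·11.44·+0.34268| / 0.245487 = 2.1853 rad/s.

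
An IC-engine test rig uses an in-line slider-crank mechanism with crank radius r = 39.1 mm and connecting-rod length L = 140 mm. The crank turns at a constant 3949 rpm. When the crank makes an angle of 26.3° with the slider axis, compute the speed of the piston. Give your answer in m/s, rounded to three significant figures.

8.97

ω = 2π·3949/60 = 413.5 rad/s
For an in-line slider-crank, x = r cosθ + √(L² − r² sin²θ), so v = −rω sinθ·[1 + r cosθ/√(L² − r² sin²θ)].
With r = 0.0391 m, L = 0.14 m, θ = 26.3°: √(L² − r² sin²θ) = 0.13892 m.
v = −0.0391·413.5·0.44307·[1 + 0.0391·0.89649/0.13892] = -8.9718 m/s.
|v| = 8.9718 m/s.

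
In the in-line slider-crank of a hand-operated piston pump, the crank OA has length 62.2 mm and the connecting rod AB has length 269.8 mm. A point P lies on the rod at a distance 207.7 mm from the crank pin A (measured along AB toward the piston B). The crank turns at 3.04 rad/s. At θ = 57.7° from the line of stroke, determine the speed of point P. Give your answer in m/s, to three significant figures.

ω = 3.04 rad/s.  Crank-pin speed |V_A| = rω = 0.18909 m/s, perpendicular to OA.
Rod angle: sinφ = −(r/L) sinθ ⇒ φ = -11.237°; ω_rod = −rω cosθ/√(L²−r²sin²θ) = -0.38182 rad/s.
V_P = V_A + ω_rod × AP, with AP = 0.2077 m along the rod.
Components: V_Px = −rω sinθ − a·ω_rod·sinφ = -0.17528 m/s;  V_Py = rω cosθ + a·ω_rod·cosφ = +0.023256 m/s.
|V_P| = √(V_Px² + V_Py²) = 0.17682 m/s.

0.177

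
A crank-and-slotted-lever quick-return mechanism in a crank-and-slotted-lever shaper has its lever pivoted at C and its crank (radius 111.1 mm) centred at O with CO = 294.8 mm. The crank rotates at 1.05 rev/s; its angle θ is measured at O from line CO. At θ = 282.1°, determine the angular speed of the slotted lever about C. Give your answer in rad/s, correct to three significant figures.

1.12

ω = 6.597 rad/s (from 1.05 rev/s).
Crank pin A relative to C: A = (d + r cosθ, r sinθ); lever angle φ = atan2(r sinθ, d + r cosθ).
Differentiating tanφ: φ̇ = rω(d cosθ + r)/(d² + r² + 2dr cosθ).
d² + r² + 2dr cosθ = |CA|² = 0.112981 m²;  d cosθ + r = +0.1729 m.
|ω_lever| = |0.1111·6.597·+0.1729| / 0.112981 = 1.1217 rad/s.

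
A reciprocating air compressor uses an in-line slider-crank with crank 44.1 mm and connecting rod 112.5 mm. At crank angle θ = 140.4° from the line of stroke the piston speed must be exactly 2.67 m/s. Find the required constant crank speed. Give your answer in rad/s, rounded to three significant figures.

For an in-line slider-crank, |v_piston| = rω|sinθ|·[1 + r cosθ/√(L² − r² sin²θ)].
With r = 0.0441 m, L = 0.1125 m, θ = 140.4°: the bracketed kinematic factor |dx/dθ| = 0.019342 m.
ω = v/|dx/dθ| = 2.67/0.019342 = 138.04 rad/s.

138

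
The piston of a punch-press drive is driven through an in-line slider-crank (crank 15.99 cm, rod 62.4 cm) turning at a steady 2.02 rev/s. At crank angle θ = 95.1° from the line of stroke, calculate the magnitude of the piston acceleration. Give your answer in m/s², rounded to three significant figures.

ω = 2π·2.02 = 12.69 rad/s
x(θ) = r cosθ + √(L² − r² sin²θ); with ω constant, a = ω²·d²x/dθ².
d²x/dθ² = −r cosθ − r²(cos2θ)/√u − r⁴ sin²2θ/(4u^{3/2}),  u = L² − r² sin²θ = 0.36401 m².
Substituting r = 0.1599 m, L = 0.624 m, θ = 95.1°: d²x/dθ² = +0.055899 m.
a = ω²·d²x/dθ² = (12.69)²·(+0.055899) = +9.0047 m/s²;  |a| = 9.0047 m/s².

9.00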